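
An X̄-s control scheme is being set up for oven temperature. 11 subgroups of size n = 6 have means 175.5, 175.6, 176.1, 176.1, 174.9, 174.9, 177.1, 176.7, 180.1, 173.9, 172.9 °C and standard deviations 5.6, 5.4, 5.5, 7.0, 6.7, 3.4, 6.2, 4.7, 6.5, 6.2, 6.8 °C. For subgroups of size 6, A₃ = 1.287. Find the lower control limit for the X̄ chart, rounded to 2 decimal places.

168.31

X̄̄ = (175.5 + 175.6 + 176.1 + 176.1 + 174.9 + 174.9 + 177.1 + 176.7 + 180.1 + 173.9 + 172.9) / 11 = 175.8000
s̄ = (5.6 + 5.4 + 5.5 + 7.0 + 6.7 + 3.4 + 6.2 + 4.7 + 6.5 + 6.2 + 6.8) / 11 = 5.8182
LCL = X̄̄ − A₃·s̄ = 175.8000 − 1.287 × 5.8182 = 168.3120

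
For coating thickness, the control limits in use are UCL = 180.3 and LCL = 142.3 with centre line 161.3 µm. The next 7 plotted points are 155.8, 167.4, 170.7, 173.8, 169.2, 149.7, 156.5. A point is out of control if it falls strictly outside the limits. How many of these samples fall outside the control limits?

0

All 7 points lie within [142.3, 180.3].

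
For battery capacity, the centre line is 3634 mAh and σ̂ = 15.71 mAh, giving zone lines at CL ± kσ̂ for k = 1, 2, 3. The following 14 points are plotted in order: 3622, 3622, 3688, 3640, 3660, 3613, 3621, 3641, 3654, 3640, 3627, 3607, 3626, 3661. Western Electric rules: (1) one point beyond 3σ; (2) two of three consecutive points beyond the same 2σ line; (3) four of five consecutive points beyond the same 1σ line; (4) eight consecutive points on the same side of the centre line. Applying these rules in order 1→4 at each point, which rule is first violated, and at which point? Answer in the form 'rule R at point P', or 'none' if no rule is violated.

Zone of each point (C = within 1σ̂, B = 1σ̂–2σ̂, A = 2σ̂–3σ̂, * = beyond 3σ̂; sign = side of CL): 1:-C, 2:-C, 3:+*, 4:+C, 5:+B, 6:-B, 7:-C, 8:+C, 9:+B, 10:+C, 11:-C, 12:-B, 13:-C, 14:+B
Rule 1 (one point beyond the 3σ limits) is satisfied at point 3.

rule 1 at point 3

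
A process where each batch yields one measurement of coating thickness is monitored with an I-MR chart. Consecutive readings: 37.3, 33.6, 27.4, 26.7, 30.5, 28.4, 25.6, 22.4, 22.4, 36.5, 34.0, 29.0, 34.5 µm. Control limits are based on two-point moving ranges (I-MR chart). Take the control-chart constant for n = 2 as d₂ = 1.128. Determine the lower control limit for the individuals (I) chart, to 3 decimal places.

18.876

X̄ = (37.3 + 33.6 + 27.4 + 26.7 + 30.5 + 28.4 + 25.6 + 22.4 + 22.4 + 36.5 + 34.0 + 29.0 + 34.5) / 13 = 29.8692
Moving ranges: 3.7, 6.2, 0.7, 3.8, 2.1, 2.8, 3.2, 0.0, 14.1, 2.5, 5.0, 5.5; M̄R̄ = 49.6000 / 12 = 4.1333
LCL = X̄ − 3·M̄R̄/d₂ = 29.8692 − 3 × 4.1333 / 1.128 = 18.8763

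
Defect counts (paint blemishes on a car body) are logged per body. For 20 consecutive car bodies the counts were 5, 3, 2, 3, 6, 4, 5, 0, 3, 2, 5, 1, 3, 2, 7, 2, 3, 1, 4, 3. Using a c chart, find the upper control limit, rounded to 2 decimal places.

c̄ = (5 + 3 + 2 + 3 + 6 + 4 + 5 + 0 + 3 + 2 + 5 + 1 + 3 + 2 + 7 + 2 + 3 + 1 + 4 + 3) / 20 = 64 / 20 = 3.2000
UCL = c̄ + 3√c̄ = 3.2000 + 3 × √3.2000 = 3.2000 + 3 × 1.7889 = 8.5666

8.57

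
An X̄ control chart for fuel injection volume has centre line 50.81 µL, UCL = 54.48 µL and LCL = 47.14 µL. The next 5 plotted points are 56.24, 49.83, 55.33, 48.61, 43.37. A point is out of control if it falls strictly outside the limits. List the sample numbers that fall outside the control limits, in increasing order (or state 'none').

1, 3, 5

Compare each point to [47.14, 54.48]: sample 1 = 56.24 > UCL; sample 3 = 55.33 > UCL; sample 5 = 43.37 < LCL.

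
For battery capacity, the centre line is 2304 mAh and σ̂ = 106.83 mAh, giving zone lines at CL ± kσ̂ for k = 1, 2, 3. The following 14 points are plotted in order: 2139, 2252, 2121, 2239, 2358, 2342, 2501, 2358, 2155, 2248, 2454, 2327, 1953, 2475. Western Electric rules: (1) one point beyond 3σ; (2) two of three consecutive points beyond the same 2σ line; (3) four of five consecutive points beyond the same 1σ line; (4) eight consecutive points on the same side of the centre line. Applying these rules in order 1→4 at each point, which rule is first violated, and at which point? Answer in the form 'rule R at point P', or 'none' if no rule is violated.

rule 1 at point 13

Zone of each point (C = within 1σ̂, B = 1σ̂–2σ̂, A = 2σ̂–3σ̂, * = beyond 3σ̂; sign = side of CL): 1:-B, 2:-C, 3:-B, 4:-C, 5:+C, 6:+C, 7:+B, 8:+C, 9:-B, 10:-C, 11:+B, 12:+C, 13:-*, 14:+B
Rule 1 (one point beyond the 3σ limits) is satisfied at point 13.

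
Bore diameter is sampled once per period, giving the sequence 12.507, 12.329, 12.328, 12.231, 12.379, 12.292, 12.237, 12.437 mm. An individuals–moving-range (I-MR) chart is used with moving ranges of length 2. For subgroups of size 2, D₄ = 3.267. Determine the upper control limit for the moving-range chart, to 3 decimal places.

0.358

Moving ranges: 0.178, 0.001, 0.097, 0.148, 0.087, 0.055, 0.200; M̄R̄ = 0.7660 / 7 = 0.1094
UCL_MR = D₄·M̄R̄ = 3.267 × 0.1094 = 0.3575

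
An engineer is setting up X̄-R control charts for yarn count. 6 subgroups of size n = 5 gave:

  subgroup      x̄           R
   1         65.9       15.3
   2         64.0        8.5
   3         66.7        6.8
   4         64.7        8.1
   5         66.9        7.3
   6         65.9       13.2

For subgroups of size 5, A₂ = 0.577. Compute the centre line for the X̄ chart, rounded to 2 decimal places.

X̄̄ = (65.9 + 64.0 + 66.7 + 64.7 + 66.9 + 65.9) / 6 = 394.1000 / 6 = 65.6833
CL = X̄̄ = 65.6833

65.68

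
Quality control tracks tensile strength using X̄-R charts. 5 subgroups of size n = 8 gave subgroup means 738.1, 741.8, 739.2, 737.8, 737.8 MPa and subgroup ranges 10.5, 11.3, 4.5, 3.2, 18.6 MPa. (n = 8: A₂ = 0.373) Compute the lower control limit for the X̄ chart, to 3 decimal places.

735.352

X̄̄ = (738.1 + 741.8 + 739.2 + 737.8 + 737.8) / 5 = 3694.7000 / 5 = 738.9400
R̄ = (10.5 + 11.3 + 4.5 + 3.2 + 18.6) / 5 = 48.1000 / 5 = 9.6200
LCL = X̄̄ − A₂·R̄ = 738.9400 − 0.373 × 9.6200 = 735.3517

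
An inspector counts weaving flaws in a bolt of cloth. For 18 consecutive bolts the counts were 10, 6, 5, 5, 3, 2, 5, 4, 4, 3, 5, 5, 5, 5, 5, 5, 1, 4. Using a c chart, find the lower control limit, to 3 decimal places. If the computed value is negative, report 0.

c̄ = (10 + 6 + 5 + 5 + 3 + 2 + 5 + 4 + 4 + 3 + 5 + 5 + 5 + 5 + 5 + 5 + 1 + 4) / 18 = 82 / 18 = 4.5556
LCL = c̄ − 3√c̄ = 4.5556 − 3 × 2.1344 = -1.8476 → 0 (cannot be negative)

0.000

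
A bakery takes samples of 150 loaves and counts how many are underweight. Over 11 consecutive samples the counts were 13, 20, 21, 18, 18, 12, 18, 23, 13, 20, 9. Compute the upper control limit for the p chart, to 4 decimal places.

0.1894

p̄ = Σdᵢ / (k·n) = 185 / (11 × 150) = 0.11212
UCL = p̄ + 3·√(p̄(1−p̄)/n) = 0.11212 + 3 × √(0.11212×0.88788/150) = 0.11212 + 3 × 0.02576 = 0.18941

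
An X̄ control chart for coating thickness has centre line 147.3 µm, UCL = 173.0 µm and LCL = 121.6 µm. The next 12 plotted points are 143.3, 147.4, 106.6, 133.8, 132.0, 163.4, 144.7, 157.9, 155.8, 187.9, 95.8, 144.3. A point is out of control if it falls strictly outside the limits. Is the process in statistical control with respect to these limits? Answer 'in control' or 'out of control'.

Compare each point to [121.6, 173.0]: sample 3 = 106.6 < LCL; sample 10 = 187.9 > UCL; sample 11 = 95.8 < LCL.

out of control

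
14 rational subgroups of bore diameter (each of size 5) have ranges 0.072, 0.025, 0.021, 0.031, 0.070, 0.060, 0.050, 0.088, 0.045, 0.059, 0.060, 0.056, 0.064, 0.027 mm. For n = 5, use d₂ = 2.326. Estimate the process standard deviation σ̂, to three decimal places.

0.022

R̄ = (0.072 + 0.025 + 0.021 + 0.031 + 0.070 + 0.060 + 0.050 + 0.088 + 0.045 + 0.059 + 0.060 + 0.056 + 0.064 + 0.027) / 14 = 0.0520
σ̂ = R̄ / d₂ = 0.0520 / 2.326 = 0.0224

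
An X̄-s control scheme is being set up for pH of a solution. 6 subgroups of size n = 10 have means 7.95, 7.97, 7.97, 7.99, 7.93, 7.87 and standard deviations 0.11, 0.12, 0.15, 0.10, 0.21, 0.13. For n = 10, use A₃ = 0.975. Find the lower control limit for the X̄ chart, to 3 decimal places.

X̄̄ = (7.95 + 7.97 + 7.97 + 7.99 + 7.93 + 7.87) / 6 = 7.9467
s̄ = (0.11 + 0.12 + 0.15 + 0.10 + 0.21 + 0.13) / 6 = 0.1367
LCL = X̄̄ − A₃·s̄ = 7.9467 − 0.975 × 0.1367 = 7.8134

7.813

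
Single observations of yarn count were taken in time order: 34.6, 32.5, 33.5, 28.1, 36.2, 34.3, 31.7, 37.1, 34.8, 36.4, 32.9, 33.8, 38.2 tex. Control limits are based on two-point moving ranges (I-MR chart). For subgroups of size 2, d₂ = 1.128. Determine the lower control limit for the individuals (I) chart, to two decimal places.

25.47

X̄ = (34.6 + 32.5 + 33.5 + 28.1 + 36.2 + 34.3 + 31.7 + 37.1 + 34.8 + 36.4 + 32.9 + 33.8 + 38.2) / 13 = 34.1615
Moving ranges: 2.1, 1.0, 5.4, 8.1, 1.9, 2.6, 5.4, 2.3, 1.6, 3.5, 0.9, 4.4; M̄R̄ = 39.2000 / 12 = 3.2667
LCL = X̄ − 3·M̄R̄/d₂ = 34.1615 − 3 × 3.2667 / 1.128 = 25.4736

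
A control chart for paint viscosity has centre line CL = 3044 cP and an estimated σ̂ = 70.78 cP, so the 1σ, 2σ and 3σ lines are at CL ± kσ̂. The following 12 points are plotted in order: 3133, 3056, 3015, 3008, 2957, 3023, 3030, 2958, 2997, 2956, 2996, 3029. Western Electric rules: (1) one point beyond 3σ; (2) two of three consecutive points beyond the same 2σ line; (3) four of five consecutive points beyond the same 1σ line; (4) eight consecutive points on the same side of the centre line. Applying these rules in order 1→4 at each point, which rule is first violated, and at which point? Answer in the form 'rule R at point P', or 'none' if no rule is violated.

rule 4 at point 10

Zone of each point (C = within 1σ̂, B = 1σ̂–2σ̂, A = 2σ̂–3σ̂, * = beyond 3σ̂; sign = side of CL): 1:+B, 2:+C, 3:-C, 4:-C, 5:-B, 6:-C, 7:-C, 8:-B, 9:-C, 10:-B, 11:-C, 12:-C
Rule 4 (eight consecutive points on the same side of the centre line) is satisfied at point 10.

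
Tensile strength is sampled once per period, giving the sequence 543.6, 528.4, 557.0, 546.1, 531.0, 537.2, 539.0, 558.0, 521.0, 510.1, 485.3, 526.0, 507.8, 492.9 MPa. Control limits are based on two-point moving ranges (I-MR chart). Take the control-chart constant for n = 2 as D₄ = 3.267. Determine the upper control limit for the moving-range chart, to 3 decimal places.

Moving ranges: 15.2, 28.6, 10.9, 15.1, 6.2, 1.8, 19.0, 37.0, 10.9, 24.8, 40.7, 18.2, 14.9; M̄R̄ = 243.3000 / 13 = 18.7154
UCL_MR = D₄·M̄R̄ = 3.267 × 18.7154 = 61.1432

61.143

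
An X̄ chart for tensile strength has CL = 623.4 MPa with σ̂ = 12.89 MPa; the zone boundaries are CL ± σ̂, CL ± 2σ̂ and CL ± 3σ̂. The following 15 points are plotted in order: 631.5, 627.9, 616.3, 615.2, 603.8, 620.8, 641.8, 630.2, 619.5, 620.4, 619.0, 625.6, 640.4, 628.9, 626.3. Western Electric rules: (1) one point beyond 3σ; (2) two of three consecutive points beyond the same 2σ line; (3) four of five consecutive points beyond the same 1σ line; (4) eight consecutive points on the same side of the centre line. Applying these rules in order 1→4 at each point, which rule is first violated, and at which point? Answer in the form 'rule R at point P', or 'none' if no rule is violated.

none

Zone of each point (C = within 1σ̂, B = 1σ̂–2σ̂, A = 2σ̂–3σ̂, * = beyond 3σ̂; sign = side of CL): 1:+C, 2:+C, 3:-C, 4:-C, 5:-B, 6:-C, 7:+B, 8:+C, 9:-C, 10:-C, 11:-C, 12:+C, 13:+B, 14:+C, 15:+C
No rule fires across all 15 points.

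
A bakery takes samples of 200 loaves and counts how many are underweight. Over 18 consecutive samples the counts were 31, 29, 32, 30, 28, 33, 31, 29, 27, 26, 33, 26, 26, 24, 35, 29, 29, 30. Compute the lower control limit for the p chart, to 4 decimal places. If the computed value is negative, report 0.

0.0716

p̄ = Σdᵢ / (k·n) = 528 / (18 × 200) = 0.14667
LCL = p̄ − 3·√(p̄(1−p̄)/n) = 0.14667 − 3 × 0.02502 = 0.07162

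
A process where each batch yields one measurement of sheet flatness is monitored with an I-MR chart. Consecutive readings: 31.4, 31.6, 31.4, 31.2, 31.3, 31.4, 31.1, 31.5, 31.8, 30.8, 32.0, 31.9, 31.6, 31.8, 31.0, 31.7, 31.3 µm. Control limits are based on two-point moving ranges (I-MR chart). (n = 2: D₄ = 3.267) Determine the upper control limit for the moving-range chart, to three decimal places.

1.327

Moving ranges: 0.2, 0.2, 0.2, 0.1, 0.1, 0.3, 0.4, 0.3, 1.0, 1.2, 0.1, 0.3, 0.2, 0.8, 0.7, 0.4; M̄R̄ = 6.5000 / 16 = 0.4062
UCL_MR = D₄·M̄R̄ = 3.267 × 0.4062 = 1.3272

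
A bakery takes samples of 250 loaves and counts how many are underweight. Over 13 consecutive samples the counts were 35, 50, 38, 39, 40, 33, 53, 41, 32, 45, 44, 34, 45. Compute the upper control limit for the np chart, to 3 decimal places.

58.203

p̄ = Σdᵢ / (k·n) = 529 / (13 × 250) = 0.16277
UCL = np̄ + 3·√(np̄(1−p̄)) = 40.6923 + 3 × √(40.6923×0.83723) = 40.6923 + 3 × 5.8369 = 58.2029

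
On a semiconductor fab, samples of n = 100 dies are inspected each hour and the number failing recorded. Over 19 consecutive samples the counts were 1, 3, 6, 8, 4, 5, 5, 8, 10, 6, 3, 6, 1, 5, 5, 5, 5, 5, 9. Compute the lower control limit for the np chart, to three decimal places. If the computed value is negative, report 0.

0.000

p̄ = Σdᵢ / (k·n) = 100 / (19 × 100) = 0.05263
LCL = np̄ − 3·√(np̄(1−p̄)) = 5.2632 − 3 × 2.2330 = -1.4357 → 0 (negative, so LCL = 0)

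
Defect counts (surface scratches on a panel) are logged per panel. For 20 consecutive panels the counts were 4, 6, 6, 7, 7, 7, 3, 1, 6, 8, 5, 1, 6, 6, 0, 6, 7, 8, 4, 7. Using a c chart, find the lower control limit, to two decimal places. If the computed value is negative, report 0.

c̄ = (4 + 6 + 6 + 7 + 7 + 7 + 3 + 1 + 6 + 8 + 5 + 1 + 6 + 6 + 0 + 6 + 7 + 8 + 4 + 7) / 20 = 105 / 20 = 5.2500
LCL = c̄ − 3√c̄ = 5.2500 − 3 × 2.2913 = -1.6239 → 0 (cannot be negative)

0.00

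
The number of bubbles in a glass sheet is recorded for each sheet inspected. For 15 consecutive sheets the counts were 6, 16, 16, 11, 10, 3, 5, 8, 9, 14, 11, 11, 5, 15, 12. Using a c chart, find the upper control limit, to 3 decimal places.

19.683

c̄ = (6 + 16 + 16 + 11 + 10 + 3 + 5 + 8 + 9 + 14 + 11 + 11 + 5 + 15 + 12) / 15 = 152 / 15 = 10.1333
UCL = c̄ + 3√c̄ = 10.1333 + 3 × √10.1333 = 10.1333 + 3 × 3.1833 = 19.6832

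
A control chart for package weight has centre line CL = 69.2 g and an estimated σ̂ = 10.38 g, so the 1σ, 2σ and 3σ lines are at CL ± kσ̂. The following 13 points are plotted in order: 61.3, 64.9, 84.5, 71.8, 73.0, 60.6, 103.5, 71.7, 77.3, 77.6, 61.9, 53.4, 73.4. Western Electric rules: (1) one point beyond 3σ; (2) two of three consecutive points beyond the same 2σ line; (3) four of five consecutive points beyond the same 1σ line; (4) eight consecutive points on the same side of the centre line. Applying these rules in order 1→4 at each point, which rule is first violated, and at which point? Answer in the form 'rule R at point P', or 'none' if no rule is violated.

rule 1 at point 7

Zone of each point (C = within 1σ̂, B = 1σ̂–2σ̂, A = 2σ̂–3σ̂, * = beyond 3σ̂; sign = side of CL): 1:-C, 2:-C, 3:+B, 4:+C, 5:+C, 6:-C, 7:+*, 8:+C, 9:+C, 10:+C, 11:-C, 12:-B, 13:+C
Rule 1 (one point beyond the 3σ limits) is satisfied at point 7.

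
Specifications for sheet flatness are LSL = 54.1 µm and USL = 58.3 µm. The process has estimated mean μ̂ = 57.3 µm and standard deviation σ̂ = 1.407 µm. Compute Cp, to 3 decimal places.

0.498

Cp = (USL − LSL) / (6σ̂) = (58.3 − 54.1) / (6 × 1.407) = 4.2000 / 8.4420 = 0.4975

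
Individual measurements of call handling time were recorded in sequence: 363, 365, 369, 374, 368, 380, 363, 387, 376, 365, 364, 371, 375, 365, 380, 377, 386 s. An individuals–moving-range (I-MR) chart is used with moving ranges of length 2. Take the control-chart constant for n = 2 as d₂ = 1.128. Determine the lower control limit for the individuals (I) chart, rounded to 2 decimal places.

348.80

X̄ = (363 + 365 + 369 + 374 + 368 + 380 + 363 + 387 + 376 + 365 + 364 + 371 + 375 + 365 + 380 + 377 + 386) / 17 = 372.2353
Moving ranges: 2, 4, 5, 6, 12, 17, 24, 11, 11, 1, 7, 4, 10, 15, 3, 9; M̄R̄ = 141.0000 / 16 = 8.8125
LCL = X̄ − 3·M̄R̄/d₂ = 372.2353 − 3 × 8.8125 / 1.128 = 348.7978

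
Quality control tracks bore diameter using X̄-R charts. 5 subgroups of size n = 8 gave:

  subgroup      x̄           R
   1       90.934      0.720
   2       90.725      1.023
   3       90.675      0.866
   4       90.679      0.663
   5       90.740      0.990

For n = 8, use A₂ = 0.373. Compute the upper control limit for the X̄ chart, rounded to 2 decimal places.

X̄̄ = (90.934 + 90.725 + 90.675 + 90.679 + 90.740) / 5 = 453.7530 / 5 = 90.7506
R̄ = (0.720 + 1.023 + 0.866 + 0.663 + 0.990) / 5 = 4.2620 / 5 = 0.8524
UCL = X̄̄ + A₂·R̄ = 90.7506 + 0.373 × 0.8524 = 91.0685

91.07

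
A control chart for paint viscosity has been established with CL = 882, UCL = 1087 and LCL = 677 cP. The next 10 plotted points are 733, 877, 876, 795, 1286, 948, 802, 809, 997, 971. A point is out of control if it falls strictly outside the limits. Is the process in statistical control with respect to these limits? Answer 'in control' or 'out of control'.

out of control

Compare each point to [677, 1087]: sample 5 = 1286 > UCL.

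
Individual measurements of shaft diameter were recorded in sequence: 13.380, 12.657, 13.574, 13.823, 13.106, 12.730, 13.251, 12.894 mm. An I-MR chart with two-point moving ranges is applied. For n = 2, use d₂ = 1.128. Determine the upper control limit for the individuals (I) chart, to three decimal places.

X̄ = (13.380 + 12.657 + 13.574 + 13.823 + 13.106 + 12.730 + 13.251 + 12.894) / 8 = 13.1769
Moving ranges: 0.723, 0.917, 0.249, 0.717, 0.376, 0.521, 0.357; M̄R̄ = 3.8600 / 7 = 0.5514
UCL = X̄ + 3·M̄R̄/d₂ = 13.1769 + 3 × 0.5514 / 1.128 = 14.6434

14.643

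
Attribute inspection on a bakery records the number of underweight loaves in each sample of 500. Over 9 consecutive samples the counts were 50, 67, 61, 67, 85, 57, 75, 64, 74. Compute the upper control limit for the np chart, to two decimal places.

p̄ = Σdᵢ / (k·n) = 600 / (9 × 500) = 0.13333
UCL = np̄ + 3·√(np̄(1−p̄)) = 66.6667 + 3 × √(66.6667×0.86667) = 66.6667 + 3 × 7.6012 = 89.4702

89.47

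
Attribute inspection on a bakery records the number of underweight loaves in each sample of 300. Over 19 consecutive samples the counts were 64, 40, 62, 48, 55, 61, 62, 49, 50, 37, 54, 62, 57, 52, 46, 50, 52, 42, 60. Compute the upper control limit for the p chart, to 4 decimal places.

0.2419

p̄ = Σdᵢ / (k·n) = 1003 / (19 × 300) = 0.17596
UCL = p̄ + 3·√(p̄(1−p̄)/n) = 0.17596 + 3 × √(0.17596×0.82404/300) = 0.17596 + 3 × 0.02198 = 0.24192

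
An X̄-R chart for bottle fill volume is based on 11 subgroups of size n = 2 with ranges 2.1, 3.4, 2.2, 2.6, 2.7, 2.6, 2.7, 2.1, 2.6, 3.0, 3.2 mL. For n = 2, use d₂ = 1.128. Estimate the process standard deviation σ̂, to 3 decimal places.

2.353

R̄ = (2.1 + 3.4 + 2.2 + 2.6 + 2.7 + 2.6 + 2.7 + 2.1 + 2.6 + 3.0 + 3.2) / 11 = 2.6545
σ̂ = R̄ / d₂ = 2.6545 / 1.128 = 2.3533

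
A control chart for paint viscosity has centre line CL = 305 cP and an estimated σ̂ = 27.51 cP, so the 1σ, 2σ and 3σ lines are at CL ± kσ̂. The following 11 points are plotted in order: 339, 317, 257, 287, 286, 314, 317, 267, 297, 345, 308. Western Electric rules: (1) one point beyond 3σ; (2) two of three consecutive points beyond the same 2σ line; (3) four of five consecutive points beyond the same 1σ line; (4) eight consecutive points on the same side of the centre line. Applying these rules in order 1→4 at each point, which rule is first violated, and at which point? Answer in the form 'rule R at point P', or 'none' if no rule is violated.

none

Zone of each point (C = within 1σ̂, B = 1σ̂–2σ̂, A = 2σ̂–3σ̂, * = beyond 3σ̂; sign = side of CL): 1:+B, 2:+C, 3:-B, 4:-C, 5:-C, 6:+C, 7:+C, 8:-B, 9:-C, 10:+B, 11:+C
No rule fires across all 11 points.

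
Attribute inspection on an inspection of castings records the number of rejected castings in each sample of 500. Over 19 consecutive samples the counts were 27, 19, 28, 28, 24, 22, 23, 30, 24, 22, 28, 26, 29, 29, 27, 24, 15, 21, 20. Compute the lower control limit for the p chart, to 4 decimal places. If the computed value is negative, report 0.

0.0201

p̄ = Σdᵢ / (k·n) = 466 / (19 × 500) = 0.04905
LCL = p̄ − 3·√(p̄(1−p̄)/n) = 0.04905 − 3 × 0.00966 = 0.02008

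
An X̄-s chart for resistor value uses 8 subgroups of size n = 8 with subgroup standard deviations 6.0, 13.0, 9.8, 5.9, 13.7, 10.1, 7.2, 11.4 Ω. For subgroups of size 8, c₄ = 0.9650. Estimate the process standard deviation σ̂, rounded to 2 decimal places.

s̄ = (6.0 + 13.0 + 9.8 + 5.9 + 13.7 + 10.1 + 7.2 + 11.4) / 8 = 9.6375
σ̂ = s̄ / c₄ = 9.6375 / 0.9650 = 9.9870

9.99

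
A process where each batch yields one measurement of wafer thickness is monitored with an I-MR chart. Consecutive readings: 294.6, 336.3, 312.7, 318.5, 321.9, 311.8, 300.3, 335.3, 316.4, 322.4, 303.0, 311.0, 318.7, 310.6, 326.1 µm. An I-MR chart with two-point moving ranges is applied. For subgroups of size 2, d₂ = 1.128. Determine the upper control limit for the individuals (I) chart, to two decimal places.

356.76

X̄ = (294.6 + 336.3 + 312.7 + 318.5 + 321.9 + 311.8 + 300.3 + 335.3 + 316.4 + 322.4 + 303.0 + 311.0 + 318.7 + 310.6 + 326.1) / 15 = 315.9733
Moving ranges: 41.7, 23.6, 5.8, 3.4, 10.1, 11.5, 35.0, 18.9, 6.0, 19.4, 8.0, 7.7, 8.1, 15.5; M̄R̄ = 214.7000 / 14 = 15.3357
UCL = X̄ + 3·M̄R̄/d₂ = 315.9733 + 3 × 15.3357 / 1.128 = 356.7598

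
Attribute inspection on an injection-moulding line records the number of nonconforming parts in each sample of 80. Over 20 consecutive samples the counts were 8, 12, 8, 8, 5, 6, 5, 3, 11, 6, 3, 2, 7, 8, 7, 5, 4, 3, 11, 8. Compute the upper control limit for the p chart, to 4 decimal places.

p̄ = Σdᵢ / (k·n) = 130 / (20 × 80) = 0.08125
UCL = p̄ + 3·√(p̄(1−p̄)/n) = 0.08125 + 3 × √(0.08125×0.91875/80) = 0.08125 + 3 × 0.03055 = 0.17289

0.1729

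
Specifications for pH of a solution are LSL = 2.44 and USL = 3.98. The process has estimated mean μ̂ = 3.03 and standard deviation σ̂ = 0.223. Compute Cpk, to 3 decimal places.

Cpu = (USL − μ̂) / (3σ̂) = (3.98 − 3.03) / (3 × 0.223) = 1.4200; Cpl = (μ̂ − LSL) / (3σ̂) = (3.03 − 2.44) / (3 × 0.223) = 0.8819; Cpk = min(Cpu, Cpl) = 0.8819

0.882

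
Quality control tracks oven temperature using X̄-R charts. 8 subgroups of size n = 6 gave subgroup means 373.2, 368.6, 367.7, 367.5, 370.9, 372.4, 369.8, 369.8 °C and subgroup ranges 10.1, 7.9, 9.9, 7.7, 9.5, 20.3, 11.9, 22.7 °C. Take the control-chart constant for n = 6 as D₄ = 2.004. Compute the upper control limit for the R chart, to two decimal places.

R̄ = (10.1 + 7.9 + 9.9 + 7.7 + 9.5 + 20.3 + 11.9 + 22.7) / 8 = 100.0000 / 8 = 12.5000
UCL_R = D₄·R̄ = 2.004 × 12.5000 = 25.0500

25.05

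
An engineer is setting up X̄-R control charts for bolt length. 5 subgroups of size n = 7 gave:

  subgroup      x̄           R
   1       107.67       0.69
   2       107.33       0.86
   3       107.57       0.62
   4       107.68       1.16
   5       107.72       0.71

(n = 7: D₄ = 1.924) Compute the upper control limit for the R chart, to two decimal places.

R̄ = (0.69 + 0.86 + 0.62 + 1.16 + 0.71) / 5 = 4.0400 / 5 = 0.8080
UCL_R = D₄·R̄ = 1.924 × 0.8080 = 1.5546

1.55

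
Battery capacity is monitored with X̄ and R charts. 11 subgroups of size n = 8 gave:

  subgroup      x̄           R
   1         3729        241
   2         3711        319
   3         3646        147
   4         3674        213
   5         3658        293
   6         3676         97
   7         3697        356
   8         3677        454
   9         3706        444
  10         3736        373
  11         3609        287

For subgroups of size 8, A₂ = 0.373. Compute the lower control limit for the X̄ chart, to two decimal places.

X̄̄ = (3729 + 3711 + 3646 + 3674 + 3658 + 3676 + 3697 + 3677 + 3706 + 3736 + 3609) / 11 = 40519.0000 / 11 = 3683.5455
R̄ = (241 + 319 + 147 + 213 + 293 + 97 + 356 + 454 + 444 + 373 + 287) / 11 = 3224.0000 / 11 = 293.0909
LCL = X̄̄ − A₂·R̄ = 3683.5455 − 0.373 × 293.0909 = 3574.2225

3574.22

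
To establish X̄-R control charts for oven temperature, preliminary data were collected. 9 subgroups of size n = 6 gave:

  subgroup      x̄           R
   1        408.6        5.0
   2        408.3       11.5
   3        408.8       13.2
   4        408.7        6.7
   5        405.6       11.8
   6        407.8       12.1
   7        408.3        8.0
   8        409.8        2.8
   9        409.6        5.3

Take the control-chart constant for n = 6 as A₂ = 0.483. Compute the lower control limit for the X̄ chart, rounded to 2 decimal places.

404.29

X̄̄ = (408.6 + 408.3 + 408.8 + 408.7 + 405.6 + 407.8 + 408.3 + 409.8 + 409.6) / 9 = 3675.5000 / 9 = 408.3889
R̄ = (5.0 + 11.5 + 13.2 + 6.7 + 11.8 + 12.1 + 8.0 + 2.8 + 5.3) / 9 = 76.4000 / 9 = 8.4889
LCL = X̄̄ − A₂·R̄ = 408.3889 − 0.483 × 8.4889 = 404.2888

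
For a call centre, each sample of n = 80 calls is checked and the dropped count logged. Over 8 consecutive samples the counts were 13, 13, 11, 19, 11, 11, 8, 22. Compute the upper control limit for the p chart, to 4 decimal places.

p̄ = Σdᵢ / (k·n) = 108 / (8 × 80) = 0.16875
UCL = p̄ + 3·√(p̄(1−p̄)/n) = 0.16875 + 3 × √(0.16875×0.83125/80) = 0.16875 + 3 × 0.04187 = 0.29437

0.2944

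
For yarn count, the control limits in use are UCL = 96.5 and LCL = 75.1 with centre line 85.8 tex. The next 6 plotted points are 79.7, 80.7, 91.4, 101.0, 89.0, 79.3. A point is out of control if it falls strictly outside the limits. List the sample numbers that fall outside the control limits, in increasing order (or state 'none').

4

Compare each point to [75.1, 96.5]: sample 4 = 101.0 > UCL.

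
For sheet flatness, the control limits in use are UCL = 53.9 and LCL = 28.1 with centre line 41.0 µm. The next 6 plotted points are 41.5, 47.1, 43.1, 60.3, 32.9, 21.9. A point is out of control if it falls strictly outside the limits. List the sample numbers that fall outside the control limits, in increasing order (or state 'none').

4, 6

Compare each point to [28.1, 53.9]: sample 4 = 60.3 > UCL; sample 6 = 21.9 < LCL.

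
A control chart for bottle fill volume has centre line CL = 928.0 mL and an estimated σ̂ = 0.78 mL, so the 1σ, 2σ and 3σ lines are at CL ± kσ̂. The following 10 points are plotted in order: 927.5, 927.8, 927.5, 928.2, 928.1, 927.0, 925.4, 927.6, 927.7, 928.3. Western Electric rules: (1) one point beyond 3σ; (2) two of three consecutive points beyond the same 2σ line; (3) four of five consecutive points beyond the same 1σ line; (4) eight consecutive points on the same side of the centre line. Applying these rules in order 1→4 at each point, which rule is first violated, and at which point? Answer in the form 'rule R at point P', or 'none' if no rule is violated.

rule 1 at point 7

Zone of each point (C = within 1σ̂, B = 1σ̂–2σ̂, A = 2σ̂–3σ̂, * = beyond 3σ̂; sign = side of CL): 1:-C, 2:-C, 3:-C, 4:+C, 5:+C, 6:-B, 7:-*, 8:-C, 9:-C, 10:+C
Rule 1 (one point beyond the 3σ limits) is satisfied at point 7.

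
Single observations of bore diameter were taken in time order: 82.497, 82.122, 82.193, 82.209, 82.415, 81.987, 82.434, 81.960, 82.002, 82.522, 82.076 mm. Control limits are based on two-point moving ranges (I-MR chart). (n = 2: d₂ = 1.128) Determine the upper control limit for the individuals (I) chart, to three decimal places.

83.024

X̄ = (82.497 + 82.122 + 82.193 + 82.209 + 82.415 + 81.987 + 82.434 + 81.960 + 82.002 + 82.522 + 82.076) / 11 = 82.2197
Moving ranges: 0.375, 0.071, 0.016, 0.206, 0.428, 0.447, 0.474, 0.042, 0.520, 0.446; M̄R̄ = 3.0250 / 10 = 0.3025
UCL = X̄ + 3·M̄R̄/d₂ = 82.2197 + 3 × 0.3025 / 1.128 = 83.0242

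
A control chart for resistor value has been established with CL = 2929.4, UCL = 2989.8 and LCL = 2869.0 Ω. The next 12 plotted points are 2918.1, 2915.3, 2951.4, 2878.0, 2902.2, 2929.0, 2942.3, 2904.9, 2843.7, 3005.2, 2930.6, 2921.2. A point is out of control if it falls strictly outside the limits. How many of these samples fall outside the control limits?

Compare each point to [2869.0, 2989.8]: sample 9 = 2843.7 < LCL; sample 10 = 3005.2 > UCL.

2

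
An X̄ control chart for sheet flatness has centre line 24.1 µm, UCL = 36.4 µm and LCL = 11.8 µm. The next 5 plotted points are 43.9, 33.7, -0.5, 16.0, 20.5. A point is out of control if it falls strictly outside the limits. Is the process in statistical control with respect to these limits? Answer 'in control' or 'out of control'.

Compare each point to [11.8, 36.4]: sample 1 = 43.9 > UCL; sample 3 = -0.5 < LCL.

out of control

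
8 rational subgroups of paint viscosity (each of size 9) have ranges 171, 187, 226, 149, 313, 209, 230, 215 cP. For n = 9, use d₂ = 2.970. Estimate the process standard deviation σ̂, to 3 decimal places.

71.549

R̄ = (171 + 187 + 226 + 149 + 313 + 209 + 230 + 215) / 8 = 212.5000
σ̂ = R̄ / d₂ = 212.5000 / 2.970 = 71.5488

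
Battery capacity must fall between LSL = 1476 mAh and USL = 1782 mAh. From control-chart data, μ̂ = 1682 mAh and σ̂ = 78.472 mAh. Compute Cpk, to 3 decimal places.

Cpu = (USL − μ̂) / (3σ̂) = (1782 − 1682) / (3 × 78.472) = 0.4248; Cpl = (μ̂ − LSL) / (3σ̂) = (1682 − 1476) / (3 × 78.472) = 0.8750; Cpk = min(Cpu, Cpl) = 0.4248

0.425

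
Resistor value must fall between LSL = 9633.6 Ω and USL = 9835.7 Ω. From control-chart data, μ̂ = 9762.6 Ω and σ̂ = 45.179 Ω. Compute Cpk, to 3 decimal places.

0.539

Cpu = (USL − μ̂) / (3σ̂) = (9835.7 − 9762.6) / (3 × 45.179) = 0.5393; Cpl = (μ̂ − LSL) / (3σ̂) = (9762.6 − 9633.6) / (3 × 45.179) = 0.9518; Cpk = min(Cpu, Cpl) = 0.5393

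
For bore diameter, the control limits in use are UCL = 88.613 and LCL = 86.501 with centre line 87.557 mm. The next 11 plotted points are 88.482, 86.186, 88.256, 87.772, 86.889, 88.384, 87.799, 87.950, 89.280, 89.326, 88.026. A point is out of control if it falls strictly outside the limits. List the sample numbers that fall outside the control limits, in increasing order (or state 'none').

Compare each point to [86.501, 88.613]: sample 2 = 86.186 < LCL; sample 9 = 89.280 > UCL; sample 10 = 89.326 > UCL.

2, 9, 10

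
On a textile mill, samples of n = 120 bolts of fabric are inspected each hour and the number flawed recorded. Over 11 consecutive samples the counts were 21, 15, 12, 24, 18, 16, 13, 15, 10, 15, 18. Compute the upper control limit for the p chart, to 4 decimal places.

p̄ = Σdᵢ / (k·n) = 177 / (11 × 120) = 0.13409
UCL = p̄ + 3·√(p̄(1−p̄)/n) = 0.13409 + 3 × √(0.13409×0.86591/120) = 0.13409 + 3 × 0.03111 = 0.22741

0.2274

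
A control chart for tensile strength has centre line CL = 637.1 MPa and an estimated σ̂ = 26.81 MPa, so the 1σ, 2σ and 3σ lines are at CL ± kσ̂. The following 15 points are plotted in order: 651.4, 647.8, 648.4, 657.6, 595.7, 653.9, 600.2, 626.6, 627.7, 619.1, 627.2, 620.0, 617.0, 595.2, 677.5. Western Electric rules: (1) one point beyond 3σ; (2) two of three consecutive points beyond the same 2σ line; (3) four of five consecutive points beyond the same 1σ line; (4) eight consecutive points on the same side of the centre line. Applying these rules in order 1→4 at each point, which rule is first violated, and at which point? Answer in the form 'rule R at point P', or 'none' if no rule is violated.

Zone of each point (C = within 1σ̂, B = 1σ̂–2σ̂, A = 2σ̂–3σ̂, * = beyond 3σ̂; sign = side of CL): 1:+C, 2:+C, 3:+C, 4:+C, 5:-B, 6:+C, 7:-B, 8:-C, 9:-C, 10:-C, 11:-C, 12:-C, 13:-C, 14:-B, 15:+B
Rule 4 (eight consecutive points on the same side of the centre line) is satisfied at point 14.

rule 4 at point 14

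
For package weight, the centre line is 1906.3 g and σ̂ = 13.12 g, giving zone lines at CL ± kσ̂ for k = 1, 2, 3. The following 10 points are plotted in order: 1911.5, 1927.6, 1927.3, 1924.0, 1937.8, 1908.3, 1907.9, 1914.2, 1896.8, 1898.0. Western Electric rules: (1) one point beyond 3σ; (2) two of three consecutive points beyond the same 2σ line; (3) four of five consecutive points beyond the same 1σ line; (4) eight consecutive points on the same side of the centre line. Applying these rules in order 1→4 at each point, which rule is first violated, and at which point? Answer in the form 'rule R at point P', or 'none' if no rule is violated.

rule 3 at point 5

Zone of each point (C = within 1σ̂, B = 1σ̂–2σ̂, A = 2σ̂–3σ̂, * = beyond 3σ̂; sign = side of CL): 1:+C, 2:+B, 3:+B, 4:+B, 5:+A, 6:+C, 7:+C, 8:+C, 9:-C, 10:-C
Rule 3 (four of five consecutive points beyond the same 1σ limit) is satisfied at point 5.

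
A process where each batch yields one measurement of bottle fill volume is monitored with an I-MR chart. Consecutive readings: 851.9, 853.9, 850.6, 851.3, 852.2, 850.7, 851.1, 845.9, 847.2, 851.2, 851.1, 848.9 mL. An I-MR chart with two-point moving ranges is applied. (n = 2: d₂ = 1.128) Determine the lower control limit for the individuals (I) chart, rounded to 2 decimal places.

X̄ = (851.9 + 853.9 + 850.6 + 851.3 + 852.2 + 850.7 + 851.1 + 845.9 + 847.2 + 851.2 + 851.1 + 848.9) / 12 = 850.5000
Moving ranges: 2.0, 3.3, 0.7, 0.9, 1.5, 0.4, 5.2, 1.3, 4.0, 0.1, 2.2; M̄R̄ = 21.6000 / 11 = 1.9636
LCL = X̄ − 3·M̄R̄/d₂ = 850.5000 − 3 × 1.9636 / 1.128 = 845.2776

845.28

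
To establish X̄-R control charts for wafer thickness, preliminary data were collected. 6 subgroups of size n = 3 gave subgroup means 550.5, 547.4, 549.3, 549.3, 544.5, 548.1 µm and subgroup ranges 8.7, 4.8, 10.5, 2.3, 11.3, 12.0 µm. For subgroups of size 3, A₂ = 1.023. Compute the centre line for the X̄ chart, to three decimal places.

548.183

X̄̄ = (550.5 + 547.4 + 549.3 + 549.3 + 544.5 + 548.1) / 6 = 3289.1000 / 6 = 548.1833
CL = X̄̄ = 548.1833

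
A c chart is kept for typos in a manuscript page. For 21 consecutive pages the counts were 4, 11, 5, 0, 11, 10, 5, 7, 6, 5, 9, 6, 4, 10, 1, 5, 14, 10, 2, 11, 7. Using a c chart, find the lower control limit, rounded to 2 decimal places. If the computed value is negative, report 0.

c̄ = (4 + 11 + 5 + 0 + 11 + 10 + 5 + 7 + 6 + 5 + 9 + 6 + 4 + 10 + 1 + 5 + 14 + 10 + 2 + 11 + 7) / 21 = 143 / 21 = 6.8095
LCL = c̄ − 3√c̄ = 6.8095 − 3 × 2.6095 = -1.0190 → 0 (cannot be negative)

0.00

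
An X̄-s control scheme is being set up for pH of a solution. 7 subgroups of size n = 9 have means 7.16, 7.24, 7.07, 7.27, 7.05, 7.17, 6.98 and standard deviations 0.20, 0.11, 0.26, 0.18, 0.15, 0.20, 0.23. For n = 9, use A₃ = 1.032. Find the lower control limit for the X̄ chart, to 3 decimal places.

6.938

X̄̄ = (7.16 + 7.24 + 7.07 + 7.27 + 7.05 + 7.17 + 6.98) / 7 = 7.1343
s̄ = (0.20 + 0.11 + 0.26 + 0.18 + 0.15 + 0.20 + 0.23) / 7 = 0.1900
LCL = X̄̄ − A₃·s̄ = 7.1343 − 1.032 × 0.1900 = 6.9382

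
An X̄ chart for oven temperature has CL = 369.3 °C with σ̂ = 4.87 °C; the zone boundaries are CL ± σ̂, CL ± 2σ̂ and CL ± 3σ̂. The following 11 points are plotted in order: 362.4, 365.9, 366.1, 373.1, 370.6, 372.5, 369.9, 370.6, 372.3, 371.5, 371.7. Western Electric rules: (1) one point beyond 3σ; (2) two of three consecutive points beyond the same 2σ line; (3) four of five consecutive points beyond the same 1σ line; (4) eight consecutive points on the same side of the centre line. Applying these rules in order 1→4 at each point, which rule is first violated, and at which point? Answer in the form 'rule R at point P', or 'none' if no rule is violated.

rule 4 at point 11

Zone of each point (C = within 1σ̂, B = 1σ̂–2σ̂, A = 2σ̂–3σ̂, * = beyond 3σ̂; sign = side of CL): 1:-B, 2:-C, 3:-C, 4:+C, 5:+C, 6:+C, 7:+C, 8:+C, 9:+C, 10:+C, 11:+C
Rule 4 (eight consecutive points on the same side of the centre line) is satisfied at point 11.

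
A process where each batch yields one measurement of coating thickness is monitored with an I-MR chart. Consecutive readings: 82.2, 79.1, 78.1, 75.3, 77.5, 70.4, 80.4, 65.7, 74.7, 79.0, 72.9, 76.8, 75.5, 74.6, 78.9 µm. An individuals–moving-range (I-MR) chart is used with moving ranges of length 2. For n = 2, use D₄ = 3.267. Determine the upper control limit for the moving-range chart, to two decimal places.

16.50

Moving ranges: 3.1, 1.0, 2.8, 2.2, 7.1, 10.0, 14.7, 9.0, 4.3, 6.1, 3.9, 1.3, 0.9, 4.3; M̄R̄ = 70.7000 / 14 = 5.0500
UCL_MR = D₄·M̄R̄ = 3.267 × 5.0500 = 16.4983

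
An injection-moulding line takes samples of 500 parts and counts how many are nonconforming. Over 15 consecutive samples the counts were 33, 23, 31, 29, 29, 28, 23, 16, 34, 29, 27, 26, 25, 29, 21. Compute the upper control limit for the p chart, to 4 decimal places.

0.0840

p̄ = Σdᵢ / (k·n) = 403 / (15 × 500) = 0.05373
UCL = p̄ + 3·√(p̄(1−p̄)/n) = 0.05373 + 3 × √(0.05373×0.94627/500) = 0.05373 + 3 × 0.01008 = 0.08399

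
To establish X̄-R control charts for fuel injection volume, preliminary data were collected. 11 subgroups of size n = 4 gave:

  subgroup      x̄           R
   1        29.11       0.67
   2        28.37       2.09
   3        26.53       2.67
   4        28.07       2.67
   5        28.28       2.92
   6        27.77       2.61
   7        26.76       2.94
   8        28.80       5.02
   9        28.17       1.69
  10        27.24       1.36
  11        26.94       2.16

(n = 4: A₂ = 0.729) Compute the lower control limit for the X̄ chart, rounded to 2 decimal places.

26.05

X̄̄ = (29.11 + 28.37 + 26.53 + 28.07 + 28.28 + 27.77 + 26.76 + 28.80 + 28.17 + 27.24 + 26.94) / 11 = 306.0400 / 11 = 27.8218
R̄ = (0.67 + 2.09 + 2.67 + 2.67 + 2.92 + 2.61 + 2.94 + 5.02 + 1.69 + 1.36 + 2.16) / 11 = 26.8000 / 11 = 2.4364
LCL = X̄̄ − A₂·R̄ = 27.8218 − 0.729 × 2.4364 = 26.0457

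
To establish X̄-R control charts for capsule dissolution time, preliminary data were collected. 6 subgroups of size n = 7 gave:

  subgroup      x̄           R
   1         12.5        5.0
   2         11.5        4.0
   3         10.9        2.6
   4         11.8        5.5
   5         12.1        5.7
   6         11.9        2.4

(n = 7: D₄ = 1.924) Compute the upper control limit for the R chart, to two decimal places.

8.08

R̄ = (5.0 + 4.0 + 2.6 + 5.5 + 5.7 + 2.4) / 6 = 25.2000 / 6 = 4.2000
UCL_R = D₄·R̄ = 1.924 × 4.2000 = 8.0808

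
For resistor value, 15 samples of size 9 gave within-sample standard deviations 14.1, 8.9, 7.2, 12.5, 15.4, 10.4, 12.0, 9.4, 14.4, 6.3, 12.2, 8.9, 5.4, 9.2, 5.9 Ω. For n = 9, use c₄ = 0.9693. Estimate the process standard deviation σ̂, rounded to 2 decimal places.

10.47

s̄ = (14.1 + 8.9 + 7.2 + 12.5 + 15.4 + 10.4 + 12.0 + 9.4 + 14.4 + 6.3 + 12.2 + 8.9 + 5.4 + 9.2 + 5.9) / 15 = 10.1467
σ̂ = s̄ / c₄ = 10.1467 / 0.9693 = 10.4680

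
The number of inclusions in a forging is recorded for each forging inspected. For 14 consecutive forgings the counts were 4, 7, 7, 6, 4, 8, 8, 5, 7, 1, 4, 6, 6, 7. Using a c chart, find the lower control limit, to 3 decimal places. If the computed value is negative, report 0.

c̄ = (4 + 7 + 7 + 6 + 4 + 8 + 8 + 5 + 7 + 1 + 4 + 6 + 6 + 7) / 14 = 80 / 14 = 5.7143
LCL = c̄ − 3√c̄ = 5.7143 − 3 × 2.3905 = -1.4571 → 0 (cannot be negative)

0.000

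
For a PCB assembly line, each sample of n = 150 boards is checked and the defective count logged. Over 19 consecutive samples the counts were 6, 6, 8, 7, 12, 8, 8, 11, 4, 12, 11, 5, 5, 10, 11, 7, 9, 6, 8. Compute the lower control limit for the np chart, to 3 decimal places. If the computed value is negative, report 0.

0.000

p̄ = Σdᵢ / (k·n) = 154 / (19 × 150) = 0.05404
LCL = np̄ − 3·√(np̄(1−p̄)) = 8.1053 − 3 × 2.7690 = -0.2017 → 0 (negative, so LCL = 0)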